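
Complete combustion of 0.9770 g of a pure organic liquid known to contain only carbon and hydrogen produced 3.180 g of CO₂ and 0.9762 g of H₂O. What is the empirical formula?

mol C = 3.180 g CO₂ ÷ 44.009 g/mol = 0.072258 mol
mol H = 2 × 0.9762 g H₂O ÷ 18.015 g/mol = 0.10838 mol
Divide by the smallest (0.072258 mol): C 1.000, H 1.500
Multiplying each by 2 gives whole numbers: C 2.00, H 3.00

C2H3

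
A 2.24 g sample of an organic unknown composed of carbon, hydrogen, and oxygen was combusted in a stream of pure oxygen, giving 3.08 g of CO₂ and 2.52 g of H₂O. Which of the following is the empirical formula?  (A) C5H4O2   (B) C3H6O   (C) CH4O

mol C = 3.08 g CO₂ ÷ 44.009 g/mol = 0.06999 mol
mol H = 2 × 2.52 g H₂O ÷ 18.015 g/mol = 0.2798 mol
mass O = 2.24 − (0.8406 + 0.2820) = 1.117 g → mol O = 1.117 ÷ 15.999 = 0.06984 mol
Divide by the smallest (0.06984 mol): C 1.002, H 4.006, O 1.000

(C) CH4O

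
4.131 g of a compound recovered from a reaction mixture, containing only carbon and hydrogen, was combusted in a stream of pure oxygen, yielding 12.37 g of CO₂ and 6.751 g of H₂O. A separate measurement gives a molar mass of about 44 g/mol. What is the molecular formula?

C3H8

mol C = 12.37 g CO₂ ÷ 44.009 g/mol = 0.28108 mol
mol H = 2 × 6.751 g H₂O ÷ 18.015 g/mol = 0.74949 mol
Divide by the smallest (0.28108 mol): C 1.000, H 2.666
Multiplying each by 3 gives whole numbers: C 3.00, H 8.00
Empirical formula: C3H8
Empirical-formula mass = 44.10 g/mol; 44 ÷ 44.10 ≈ 1, so the molecular formula is C3H8.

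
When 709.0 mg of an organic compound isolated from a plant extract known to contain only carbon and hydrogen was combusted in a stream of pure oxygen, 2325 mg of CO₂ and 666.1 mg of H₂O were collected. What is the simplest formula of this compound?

mol C = 2.325 g CO₂ ÷ 44.009 g/mol = 0.052830 mol
mol H = 2 × 0.6661 g H₂O ÷ 18.015 g/mol = 0.073949 mol
Divide by the smallest (0.052830 mol): C 1.000, H 1.400
Multiplying each by 5 gives whole numbers: C 5.00, H 7.00

C5H7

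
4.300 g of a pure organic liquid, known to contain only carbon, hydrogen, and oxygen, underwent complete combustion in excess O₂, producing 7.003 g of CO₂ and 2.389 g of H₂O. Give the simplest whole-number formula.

C6H10O5

mol C = 7.003 g CO₂ ÷ 44.009 g/mol = 0.15913 mol
mol H = 2 × 2.389 g H₂O ÷ 18.015 g/mol = 0.26522 mol
mass O = 4.300 − (1.9113 + 0.26735) = 2.1214 g → mol O = 2.1214 ÷ 15.999 = 0.13259 mol
Divide by the smallest (0.13259 mol): C 1.200, H 2.000, O 1.000
Multiplying each by 5 gives whole numbers: C 6.00, H 10.00, O 5.00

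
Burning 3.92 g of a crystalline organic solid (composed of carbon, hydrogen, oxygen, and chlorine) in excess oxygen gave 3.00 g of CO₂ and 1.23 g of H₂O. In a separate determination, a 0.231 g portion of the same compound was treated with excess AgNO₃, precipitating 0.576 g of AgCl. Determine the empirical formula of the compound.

C2H4Cl2O

mol C = 3.00 g CO₂ ÷ 44.009 g/mol = 0.06817 mol
mol H = 2 × 1.23 g H₂O ÷ 18.015 g/mol = 0.1366 mol
From the AgCl data: mol Cl per gram of compound = (0.576 ÷ 143.318) ÷ 0.231 = 0.01740 mol/g, so in the 3.92 g combustion sample mol Cl = 0.06820 mol
mass O = 3.92 − (0.8188 + 0.1376 + 2.418) = 0.5458 g → mol O = 0.5458 ÷ 15.999 = 0.03412 mol
Divide by the smallest (0.03412 mol): C 1.998, H 4.002, Cl 1.999, O 1.000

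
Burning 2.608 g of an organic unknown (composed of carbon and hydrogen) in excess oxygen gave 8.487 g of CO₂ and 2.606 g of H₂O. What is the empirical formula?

C2H3

mol C = 8.487 g CO₂ ÷ 44.009 g/mol = 0.19285 mol
mol H = 2 × 2.606 g H₂O ÷ 18.015 g/mol = 0.28931 mol
Divide by the smallest (0.19285 mol): C 1.000, H 1.500
Multiplying each by 2 gives whole numbers: C 2.00, H 3.00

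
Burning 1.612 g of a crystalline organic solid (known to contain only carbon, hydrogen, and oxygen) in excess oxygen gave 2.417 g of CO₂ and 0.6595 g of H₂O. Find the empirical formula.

C3H4O3

mol C = 2.417 g CO₂ ÷ 44.009 g/mol = 0.054921 mol
mol H = 2 × 0.6595 g H₂O ÷ 18.015 g/mol = 0.073217 mol
mass O = 1.612 − (0.65965 + 0.073802) = 0.87855 g → mol O = 0.87855 ÷ 15.999 = 0.054913 mol
Divide by the smallest (0.054913 mol): C 1.000, H 1.333, O 1.000
Multiplying each by 3 gives whole numbers: C 3.00, H 4.00, O 3.00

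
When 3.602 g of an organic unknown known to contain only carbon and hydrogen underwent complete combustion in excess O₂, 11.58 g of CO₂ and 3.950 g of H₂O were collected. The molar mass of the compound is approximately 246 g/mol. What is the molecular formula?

mol C = 11.58 g CO₂ ÷ 44.009 g/mol = 0.26313 mol
mol H = 2 × 3.950 g H₂O ÷ 18.015 g/mol = 0.43852 mol
Divide by the smallest (0.26313 mol): C 1.000, H 1.667
Multiplying each by 3 gives whole numbers: C 3.00, H 5.00
Empirical formula: C3H5
Empirical-formula mass = 41.07 g/mol; 246 ÷ 41.07 ≈ 6, so the molecular formula is C18H30.

C18H30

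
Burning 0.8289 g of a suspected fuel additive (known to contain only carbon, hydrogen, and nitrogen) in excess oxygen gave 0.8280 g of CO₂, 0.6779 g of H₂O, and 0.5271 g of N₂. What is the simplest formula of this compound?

mol C = 0.8280 g CO₂ ÷ 44.009 g/mol = 0.018814 mol
mol H = 2 × 0.6779 g H₂O ÷ 18.015 g/mol = 0.075260 mol
mol N = 2 × 0.5271 g N₂ ÷ 28.014 g/mol = 0.037631 mol
Divide by the smallest (0.018814 mol): C 1.000, H 4.000, N 2.000

CH4N2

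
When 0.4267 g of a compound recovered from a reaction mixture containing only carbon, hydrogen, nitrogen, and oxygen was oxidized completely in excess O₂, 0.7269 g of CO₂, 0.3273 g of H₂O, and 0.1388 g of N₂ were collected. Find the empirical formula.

C5H11N3O

mol C = 0.7269 g CO₂ ÷ 44.009 g/mol = 0.016517 mol
mol H = 2 × 0.3273 g H₂O ÷ 18.015 g/mol = 0.036336 mol
mol N = 2 × 0.1388 g N₂ ÷ 28.014 g/mol = 0.0099093 mol
mass O = 0.4267 − (0.19839 + 0.036627 + 0.13880) = 0.052886 g → mol O = 0.052886 ÷ 15.999 = 0.0033056 mol
Divide by the smallest (0.0033056 mol): C 4.997, H 10.992, N 2.998, O 1.000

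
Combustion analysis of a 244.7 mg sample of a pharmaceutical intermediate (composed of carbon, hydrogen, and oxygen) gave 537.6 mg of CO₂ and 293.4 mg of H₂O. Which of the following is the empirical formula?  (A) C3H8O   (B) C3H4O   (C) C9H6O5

(A) C3H8O

mol C = 0.5376 g CO₂ ÷ 44.009 g/mol = 0.012216 mol
mol H = 2 × 0.2934 g H₂O ÷ 18.015 g/mol = 0.032573 mol
mass O = 0.2447 − (0.14672 + 0.032833) = 0.065144 g → mol O = 0.065144 ÷ 15.999 = 0.0040718 mol
Divide by the smallest (0.0040718 mol): C 3.000, H 8.000, O 1.000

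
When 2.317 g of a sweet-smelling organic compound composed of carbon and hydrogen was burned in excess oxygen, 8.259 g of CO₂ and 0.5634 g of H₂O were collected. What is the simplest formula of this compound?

mol C = 8.259 g CO₂ ÷ 44.009 g/mol = 0.18767 mol
mol H = 2 × 0.5634 g H₂O ÷ 18.015 g/mol = 0.062548 mol
Divide by the smallest (0.062548 mol): C 3.000, H 1.000

C3H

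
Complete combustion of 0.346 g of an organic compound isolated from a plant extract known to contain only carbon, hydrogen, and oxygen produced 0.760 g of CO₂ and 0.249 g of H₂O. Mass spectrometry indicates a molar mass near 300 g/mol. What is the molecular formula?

mol C = 0.760 g CO₂ ÷ 44.009 g/mol = 0.01727 mol
mol H = 2 × 0.249 g H₂O ÷ 18.015 g/mol = 0.02764 mol
mass O = 0.346 − (0.2074 + 0.02786) = 0.1107 g → mol O = 0.1107 ÷ 15.999 = 0.006920 mol
Divide by the smallest (0.006920 mol): C 2.496, H 3.995, O 1.000
Multiplying each by 2 gives whole numbers: C 4.99, H 7.99, O 2.00
Empirical formula: C5H8O2
Empirical-formula mass = 100.12 g/mol; 300 ÷ 100.12 ≈ 3, so the molecular formula is C15H24O6.

C15H24O6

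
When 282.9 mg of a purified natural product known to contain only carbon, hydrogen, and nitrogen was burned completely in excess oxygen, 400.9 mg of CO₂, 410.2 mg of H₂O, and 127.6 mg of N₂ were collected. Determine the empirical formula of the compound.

mol C = 0.4009 g CO₂ ÷ 44.009 g/mol = 0.0091095 mol
mol H = 2 × 0.4102 g H₂O ÷ 18.015 g/mol = 0.045540 mol
mol N = 2 × 0.1276 g N₂ ÷ 28.014 g/mol = 0.0091097 mol
Divide by the smallest (0.0091095 mol): C 1.000, H 4.999, N 1.000

CH5N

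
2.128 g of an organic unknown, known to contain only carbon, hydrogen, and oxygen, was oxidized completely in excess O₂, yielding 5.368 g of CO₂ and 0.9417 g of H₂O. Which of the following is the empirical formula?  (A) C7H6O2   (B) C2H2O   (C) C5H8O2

mol C = 5.368 g CO₂ ÷ 44.009 g/mol = 0.12198 mol
mol H = 2 × 0.9417 g H₂O ÷ 18.015 g/mol = 0.10455 mol
mass O = 2.128 − (1.4650 + 0.10538) = 0.55758 g → mol O = 0.55758 ÷ 15.999 = 0.034851 mol
Divide by the smallest (0.034851 mol): C 3.500, H 3.000, O 1.000
Multiplying each by 2 gives whole numbers: C 7.00, H 6.00, O 2.00

(A) C7H6O2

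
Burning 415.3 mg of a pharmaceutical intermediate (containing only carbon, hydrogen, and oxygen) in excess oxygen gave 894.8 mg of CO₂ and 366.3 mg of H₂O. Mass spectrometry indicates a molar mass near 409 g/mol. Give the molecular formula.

C20H40O8

mol C = 0.8948 g CO₂ ÷ 44.009 g/mol = 0.020332 mol
mol H = 2 × 0.3663 g H₂O ÷ 18.015 g/mol = 0.040666 mol
mass O = 0.4153 − (0.24421 + 0.040991) = 0.13010 g → mol O = 0.13010 ÷ 15.999 = 0.0081317 mol
Divide by the smallest (0.0081317 mol): C 2.500, H 5.001, O 1.000
Multiplying each by 2 gives whole numbers: C 5.00, H 10.00, O 2.00
Empirical formula: C5H10O2
Empirical-formula mass = 102.13 g/mol; 409 ÷ 102.13 ≈ 4, so the molecular formula is C20H40O8.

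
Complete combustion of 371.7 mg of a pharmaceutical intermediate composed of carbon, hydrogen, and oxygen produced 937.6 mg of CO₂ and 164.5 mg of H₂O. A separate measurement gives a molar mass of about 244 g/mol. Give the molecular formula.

mol C = 0.9376 g CO₂ ÷ 44.009 g/mol = 0.021305 mol
mol H = 2 × 0.1645 g H₂O ÷ 18.015 g/mol = 0.018263 mol
mass O = 0.3717 − (0.25589 + 0.018409) = 0.097400 g → mol O = 0.097400 ÷ 15.999 = 0.0060879 mol
Divide by the smallest (0.0060879 mol): C 3.500, H 3.000, O 1.000
Multiplying each by 2 gives whole numbers: C 7.00, H 6.00, O 2.00
Empirical formula: C7H6O2
Empirical-formula mass = 122.12 g/mol; 244 ÷ 122.12 ≈ 2, so the molecular formula is C14H12O4.

C14H12O4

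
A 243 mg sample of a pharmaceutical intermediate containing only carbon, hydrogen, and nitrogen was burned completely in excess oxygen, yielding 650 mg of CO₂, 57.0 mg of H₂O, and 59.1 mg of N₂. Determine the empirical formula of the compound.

mol C = 0.650 g CO₂ ÷ 44.009 g/mol = 0.01477 mol
mol H = 2 × 0.0570 g H₂O ÷ 18.015 g/mol = 0.006328 mol
mol N = 2 × 0.0591 g N₂ ÷ 28.014 g/mol = 0.004219 mol
Divide by the smallest (0.004219 mol): C 3.500, H 1.500, N 1.000
Multiplying each by 2 gives whole numbers: C 7.00, H 3.00, N 2.00

C7H3N2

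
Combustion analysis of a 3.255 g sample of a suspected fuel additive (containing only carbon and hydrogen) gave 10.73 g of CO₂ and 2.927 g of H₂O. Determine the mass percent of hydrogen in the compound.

10.06%

mol C = 10.73 g CO₂ ÷ 44.009 g/mol = 0.24381 mol
mol H = 2 × 2.927 g H₂O ÷ 18.015 g/mol = 0.32495 mol
mass % H = 0.32755 g ÷ 3.255 g × 100%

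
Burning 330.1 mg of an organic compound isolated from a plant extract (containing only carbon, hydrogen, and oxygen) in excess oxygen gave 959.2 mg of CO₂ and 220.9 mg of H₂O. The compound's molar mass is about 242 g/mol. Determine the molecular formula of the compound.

C16H18O2

mol C = 0.9592 g CO₂ ÷ 44.009 g/mol = 0.021796 mol
mol H = 2 × 0.2209 g H₂O ÷ 18.015 g/mol = 0.024524 mol
mass O = 0.3301 − (0.26179 + 0.024720) = 0.043594 g → mol O = 0.043594 ÷ 15.999 = 0.0027248 mol
Divide by the smallest (0.0027248 mol): C 7.999, H 9.000, O 1.000
Empirical formula: C8H9O
Empirical-formula mass = 121.16 g/mol; 242 ÷ 121.16 ≈ 2, so the molecular formula is C16H18O2.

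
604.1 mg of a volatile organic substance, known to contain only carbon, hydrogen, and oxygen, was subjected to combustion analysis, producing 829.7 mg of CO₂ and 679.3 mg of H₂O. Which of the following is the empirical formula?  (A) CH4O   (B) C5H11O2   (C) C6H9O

mol C = 0.8297 g CO₂ ÷ 44.009 g/mol = 0.018853 mol
mol H = 2 × 0.6793 g H₂O ÷ 18.015 g/mol = 0.075415 mol
mass O = 0.6041 − (0.22644 + 0.076018) = 0.30164 g → mol O = 0.30164 ÷ 15.999 = 0.018854 mol
Divide by the smallest (0.018853 mol): C 1.000, H 4.000, O 1.000

(A) CH4O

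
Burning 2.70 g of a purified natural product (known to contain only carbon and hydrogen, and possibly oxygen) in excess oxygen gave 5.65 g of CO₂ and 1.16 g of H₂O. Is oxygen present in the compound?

yes

mol C = 5.65 g CO₂ ÷ 44.009 g/mol = 0.1284 mol
mol H = 2 × 1.16 g H₂O ÷ 18.015 g/mol = 0.1288 mol
C and H account for only 1.672 g of the 2.70 g sample; the remaining 1.028 g must be oxygen.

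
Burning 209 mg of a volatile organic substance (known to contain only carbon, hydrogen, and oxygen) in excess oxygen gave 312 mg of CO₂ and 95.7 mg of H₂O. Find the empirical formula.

C2H3O2

mol C = 0.312 g CO₂ ÷ 44.009 g/mol = 0.007089 mol
mol H = 2 × 0.0957 g H₂O ÷ 18.015 g/mol = 0.01062 mol
mass O = 0.209 − (0.08515 + 0.01071) = 0.1131 g → mol O = 0.1131 ÷ 15.999 = 0.007072 mol
Divide by the smallest (0.007072 mol): C 1.003, H 1.502, O 1.000
Multiplying each by 2 gives whole numbers: C 2.01, H 3.00, O 2.00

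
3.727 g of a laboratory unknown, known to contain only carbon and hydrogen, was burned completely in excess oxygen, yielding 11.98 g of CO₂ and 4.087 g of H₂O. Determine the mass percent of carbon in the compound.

87.73%

mol C = 11.98 g CO₂ ÷ 44.009 g/mol = 0.27222 mol
mol H = 2 × 4.087 g H₂O ÷ 18.015 g/mol = 0.45373 mol
mass % C = 3.2696 g ÷ 3.727 g × 100%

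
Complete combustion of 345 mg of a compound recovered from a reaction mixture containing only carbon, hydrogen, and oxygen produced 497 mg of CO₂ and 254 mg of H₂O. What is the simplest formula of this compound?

C2H5O2

mol C = 0.497 g CO₂ ÷ 44.009 g/mol = 0.01129 mol
mol H = 2 × 0.254 g H₂O ÷ 18.015 g/mol = 0.02820 mol
mass O = 0.345 − (0.1356 + 0.02842) = 0.1809 g → mol O = 0.1809 ÷ 15.999 = 0.01131 mol
Divide by the smallest (0.01129 mol): C 1.000, H 2.497, O 1.001
Multiplying each by 2 gives whole numbers: C 2.00, H 4.99, O 2.00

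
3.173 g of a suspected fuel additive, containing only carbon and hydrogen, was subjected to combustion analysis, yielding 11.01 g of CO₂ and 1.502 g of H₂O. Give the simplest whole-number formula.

C3H2

mol C = 11.01 g CO₂ ÷ 44.009 g/mol = 0.25018 mol
mol H = 2 × 1.502 g H₂O ÷ 18.015 g/mol = 0.16675 mol
Divide by the smallest (0.16675 mol): C 1.500, H 1.000
Multiplying each by 2 gives whole numbers: C 3.00, H 2.00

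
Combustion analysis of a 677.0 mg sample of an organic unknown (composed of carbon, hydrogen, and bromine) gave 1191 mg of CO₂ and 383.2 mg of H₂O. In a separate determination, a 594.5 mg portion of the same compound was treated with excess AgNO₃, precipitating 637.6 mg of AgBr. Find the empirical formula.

mol C = 1.191 g CO₂ ÷ 44.009 g/mol = 0.027063 mol
mol H = 2 × 0.3832 g H₂O ÷ 18.015 g/mol = 0.042542 mol
From the AgBr data: mol Br per gram of compound = (0.6376 ÷ 187.772) ÷ 0.5945 = 0.0057117 mol/g, so in the 0.6770 g combustion sample mol Br = 0.0038668 mol
Divide by the smallest (0.0038668 mol): C 6.999, H 11.002, Br 1.000

C7H11Br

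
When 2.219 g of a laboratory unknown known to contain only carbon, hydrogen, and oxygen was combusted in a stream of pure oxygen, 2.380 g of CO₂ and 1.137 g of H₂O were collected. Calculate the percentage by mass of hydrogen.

mol C = 2.380 g CO₂ ÷ 44.009 g/mol = 0.054080 mol
mol H = 2 × 1.137 g H₂O ÷ 18.015 g/mol = 0.12623 mol
mass O = 2.219 − (0.64955 + 0.12724) = 1.4422 g → mol O = 1.4422 ÷ 15.999 = 0.090144 mol
mass % H = 0.12724 g ÷ 2.219 g × 100%

5.73%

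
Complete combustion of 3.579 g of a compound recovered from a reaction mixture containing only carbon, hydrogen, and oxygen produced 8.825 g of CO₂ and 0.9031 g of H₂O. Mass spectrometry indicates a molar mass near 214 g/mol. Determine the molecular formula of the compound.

C12H6O4

mol C = 8.825 g CO₂ ÷ 44.009 g/mol = 0.20053 mol
mol H = 2 × 0.9031 g H₂O ÷ 18.015 g/mol = 0.10026 mol
mass O = 3.579 − (2.4085 + 0.10106) = 1.0694 g → mol O = 1.0694 ÷ 15.999 = 0.066842 mol
Divide by the smallest (0.066842 mol): C 3.000, H 1.500, O 1.000
Multiplying each by 2 gives whole numbers: C 6.00, H 3.00, O 2.00
Empirical formula: C6H3O2
Empirical-formula mass = 107.09 g/mol; 214 ÷ 107.09 ≈ 2, so the molecular formula is C12H6O4.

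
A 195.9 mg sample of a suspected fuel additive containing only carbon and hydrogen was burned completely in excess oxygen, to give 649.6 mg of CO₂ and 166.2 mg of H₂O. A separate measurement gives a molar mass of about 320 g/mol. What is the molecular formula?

C24H30

mol C = 0.6496 g CO₂ ÷ 44.009 g/mol = 0.014761 mol
mol H = 2 × 0.1662 g H₂O ÷ 18.015 g/mol = 0.018451 mol
Divide by the smallest (0.014761 mol): C 1.000, H 1.250
Multiplying each by 4 gives whole numbers: C 4.00, H 5.00
Empirical formula: C4H5
Empirical-formula mass = 53.08 g/mol; 320 ÷ 53.08 ≈ 6, so the molecular formula is C24H30.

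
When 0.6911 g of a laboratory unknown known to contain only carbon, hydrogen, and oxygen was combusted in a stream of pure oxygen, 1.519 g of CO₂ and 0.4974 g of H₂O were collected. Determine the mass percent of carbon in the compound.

59.99%

mol C = 1.519 g CO₂ ÷ 44.009 g/mol = 0.034516 mol
mol H = 2 × 0.4974 g H₂O ÷ 18.015 g/mol = 0.055221 mol
mass O = 0.6911 − (0.41457 + 0.055662) = 0.22087 g → mol O = 0.22087 ÷ 15.999 = 0.013805 mol
mass % C = 0.41457 g ÷ 0.6911 g × 100%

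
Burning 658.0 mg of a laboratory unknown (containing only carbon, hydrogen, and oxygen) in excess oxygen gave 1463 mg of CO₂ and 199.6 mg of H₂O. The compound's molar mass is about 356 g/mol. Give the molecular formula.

mol C = 1.463 g CO₂ ÷ 44.009 g/mol = 0.033243 mol
mol H = 2 × 0.1996 g H₂O ÷ 18.015 g/mol = 0.022159 mol
mass O = 0.6580 − (0.39928 + 0.022337) = 0.23638 g → mol O = 0.23638 ÷ 15.999 = 0.014775 mol
Divide by the smallest (0.014775 mol): C 2.250, H 1.500, O 1.000
Multiplying each by 4 gives whole numbers: C 9.00, H 6.00, O 4.00
Empirical formula: C9H6O4
Empirical-formula mass = 178.14 g/mol; 356 ÷ 178.14 ≈ 2, so the molecular formula is C18H12O8.

C18H12O8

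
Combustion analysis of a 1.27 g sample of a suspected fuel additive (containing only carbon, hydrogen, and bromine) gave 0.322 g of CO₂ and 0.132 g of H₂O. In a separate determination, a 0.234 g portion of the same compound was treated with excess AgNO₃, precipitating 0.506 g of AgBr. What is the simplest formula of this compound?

mol C = 0.322 g CO₂ ÷ 44.009 g/mol = 0.007317 mol
mol H = 2 × 0.132 g H₂O ÷ 18.015 g/mol = 0.01465 mol
From the AgBr data: mol Br per gram of compound = (0.506 ÷ 187.772) ÷ 0.234 = 0.01152 mol/g, so in the 1.27 g combustion sample mol Br = 0.01463 mol
Divide by the smallest (0.007317 mol): C 1.000, H 2.003, Br 1.999

CH2Br2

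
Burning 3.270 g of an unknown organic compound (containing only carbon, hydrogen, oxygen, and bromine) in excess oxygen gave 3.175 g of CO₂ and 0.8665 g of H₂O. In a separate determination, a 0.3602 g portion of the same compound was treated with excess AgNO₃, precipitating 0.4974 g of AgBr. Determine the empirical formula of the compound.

mol C = 3.175 g CO₂ ÷ 44.009 g/mol = 0.072144 mol
mol H = 2 × 0.8665 g H₂O ÷ 18.015 g/mol = 0.096198 mol
From the AgBr data: mol Br per gram of compound = (0.4974 ÷ 187.772) ÷ 0.3602 = 0.0073541 mol/g, so in the 3.270 g combustion sample mol Br = 0.024048 mol
mass O = 3.270 − (0.86653 + 0.096967 + 1.9215) = 0.38498 g → mol O = 0.38498 ÷ 15.999 = 0.024062 mol
Divide by the smallest (0.024048 mol): C 3.000, H 4.000, Br 1.000, O 1.001

C3H4BrO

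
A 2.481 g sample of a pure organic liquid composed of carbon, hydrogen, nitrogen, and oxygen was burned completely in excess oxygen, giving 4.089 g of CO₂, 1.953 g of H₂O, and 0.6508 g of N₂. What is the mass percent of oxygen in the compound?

19.98%

mol C = 4.089 g CO₂ ÷ 44.009 g/mol = 0.092913 mol
mol H = 2 × 1.953 g H₂O ÷ 18.015 g/mol = 0.21682 mol
mol N = 2 × 0.6508 g N₂ ÷ 28.014 g/mol = 0.046462 mol
mass O = 2.481 − (1.1160 + 0.21855 + 0.65080) = 0.49567 g → mol O = 0.49567 ÷ 15.999 = 0.030981 mol
mass % O = 0.49567 g ÷ 2.481 g × 100%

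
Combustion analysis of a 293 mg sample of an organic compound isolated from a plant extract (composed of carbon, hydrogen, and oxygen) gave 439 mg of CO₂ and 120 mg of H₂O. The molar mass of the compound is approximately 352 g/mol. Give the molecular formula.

mol C = 0.439 g CO₂ ÷ 44.009 g/mol = 0.009975 mol
mol H = 2 × 0.120 g H₂O ÷ 18.015 g/mol = 0.01332 mol
mass O = 0.293 − (0.1198 + 0.01343) = 0.1598 g → mol O = 0.1598 ÷ 15.999 = 0.009986 mol
Divide by the smallest (0.009975 mol): C 1.000, H 1.336, O 1.001
Multiplying each by 3 gives whole numbers: C 3.00, H 4.01, O 3.00
Empirical formula: C3H4O3
Empirical-formula mass = 88.06 g/mol; 352 ÷ 88.06 ≈ 4, so the molecular formula is C12H16O12.

C12H16O12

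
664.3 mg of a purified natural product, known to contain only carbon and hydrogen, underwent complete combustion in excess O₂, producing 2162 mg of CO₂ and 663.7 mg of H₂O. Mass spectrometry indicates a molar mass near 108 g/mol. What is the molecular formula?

C8H12

mol C = 2.162 g CO₂ ÷ 44.009 g/mol = 0.049126 mol
mol H = 2 × 0.6637 g H₂O ÷ 18.015 g/mol = 0.073683 mol
Divide by the smallest (0.049126 mol): C 1.000, H 1.500
Multiplying each by 2 gives whole numbers: C 2.00, H 3.00
Empirical formula: C2H3
Empirical-formula mass = 27.05 g/mol; 108 ÷ 27.05 ≈ 4, so the molecular formula is C8H12.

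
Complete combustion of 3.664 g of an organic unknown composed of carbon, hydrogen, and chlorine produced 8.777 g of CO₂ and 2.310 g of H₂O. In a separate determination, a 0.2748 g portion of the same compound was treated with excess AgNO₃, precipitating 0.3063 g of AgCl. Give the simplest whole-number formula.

C7H9Cl

mol C = 8.777 g CO₂ ÷ 44.009 g/mol = 0.19944 mol
mol H = 2 × 2.310 g H₂O ÷ 18.015 g/mol = 0.25645 mol
From the AgCl data: mol Cl per gram of compound = (0.3063 ÷ 143.318) ÷ 0.2748 = 0.0077773 mol/g, so in the 3.664 g combustion sample mol Cl = 0.028496 mol
Divide by the smallest (0.028496 mol): C 6.999, H 9.000, Cl 1.000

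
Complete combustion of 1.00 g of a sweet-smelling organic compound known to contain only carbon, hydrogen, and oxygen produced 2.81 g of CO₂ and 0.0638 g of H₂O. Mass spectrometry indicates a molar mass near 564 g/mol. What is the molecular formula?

mol C = 2.81 g CO₂ ÷ 44.009 g/mol = 0.06385 mol
mol H = 2 × 0.0638 g H₂O ÷ 18.015 g/mol = 0.007083 mol
mass O = 1.00 − (0.7669 + 0.007140) = 0.2260 g → mol O = 0.2260 ÷ 15.999 = 0.01412 mol
Divide by the smallest (0.007083 mol): C 9.015, H 1.000, O 1.994
Empirical formula: C9HO2
Empirical-formula mass = 141.10 g/mol; 564 ÷ 141.10 ≈ 4, so the molecular formula is C36H4O8.

C36H4O8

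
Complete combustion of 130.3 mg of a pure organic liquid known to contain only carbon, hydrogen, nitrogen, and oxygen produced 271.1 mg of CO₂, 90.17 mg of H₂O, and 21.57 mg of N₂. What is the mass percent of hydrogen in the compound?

7.74%

mol C = 0.2711 g CO₂ ÷ 44.009 g/mol = 0.0061601 mol
mol H = 2 × 0.09017 g H₂O ÷ 18.015 g/mol = 0.010011 mol
mol N = 2 × 0.02157 g N₂ ÷ 28.014 g/mol = 0.0015399 mol
mass O = 0.1303 − (0.073989 + 0.010091 + 0.021570) = 0.024650 g → mol O = 0.024650 ÷ 15.999 = 0.0015407 mol
mass % H = 0.010091 g ÷ 0.1303 g × 100%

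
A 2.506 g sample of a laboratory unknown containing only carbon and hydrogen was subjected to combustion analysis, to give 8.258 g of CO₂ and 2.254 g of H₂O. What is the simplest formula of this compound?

C3H4

mol C = 8.258 g CO₂ ÷ 44.009 g/mol = 0.18764 mol
mol H = 2 × 2.254 g H₂O ÷ 18.015 g/mol = 0.25024 mol
Divide by the smallest (0.18764 mol): C 1.000, H 1.334
Multiplying each by 3 gives whole numbers: C 3.00, H 4.00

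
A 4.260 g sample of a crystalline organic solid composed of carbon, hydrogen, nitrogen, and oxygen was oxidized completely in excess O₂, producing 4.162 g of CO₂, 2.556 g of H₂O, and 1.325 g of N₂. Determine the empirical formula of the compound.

mol C = 4.162 g CO₂ ÷ 44.009 g/mol = 0.094572 mol
mol H = 2 × 2.556 g H₂O ÷ 18.015 g/mol = 0.28376 mol
mol N = 2 × 1.325 g N₂ ÷ 28.014 g/mol = 0.094596 mol
mass O = 4.260 − (1.1359 + 0.28603 + 1.3250) = 1.5131 g → mol O = 1.5131 ÷ 15.999 = 0.094573 mol
Divide by the smallest (0.094572 mol): C 1.000, H 3.001, N 1.000, O 1.000

CH3NO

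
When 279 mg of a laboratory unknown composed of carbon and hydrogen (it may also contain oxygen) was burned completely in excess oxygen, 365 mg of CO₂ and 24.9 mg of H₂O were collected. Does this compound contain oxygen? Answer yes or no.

mol C = 0.365 g CO₂ ÷ 44.009 g/mol = 0.008294 mol
mol H = 2 × 0.0249 g H₂O ÷ 18.015 g/mol = 0.002764 mol
C and H account for only 0.1024 g of the 0.279 g sample; the remaining 0.1766 g must be oxygen.

yes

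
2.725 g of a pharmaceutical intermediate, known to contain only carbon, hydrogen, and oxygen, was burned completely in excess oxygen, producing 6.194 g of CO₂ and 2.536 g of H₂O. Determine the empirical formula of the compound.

mol C = 6.194 g CO₂ ÷ 44.009 g/mol = 0.14074 mol
mol H = 2 × 2.536 g H₂O ÷ 18.015 g/mol = 0.28154 mol
mass O = 2.725 − (1.6905 + 0.28380) = 0.75073 g → mol O = 0.75073 ÷ 15.999 = 0.046923 mol
Divide by the smallest (0.046923 mol): C 2.999, H 6.000, O 1.000

C3H6O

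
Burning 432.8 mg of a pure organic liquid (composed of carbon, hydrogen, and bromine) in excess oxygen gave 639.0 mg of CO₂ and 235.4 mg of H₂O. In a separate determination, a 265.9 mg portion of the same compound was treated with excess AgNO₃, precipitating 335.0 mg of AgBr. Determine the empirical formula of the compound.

C5H9Br

mol C = 0.6390 g CO₂ ÷ 44.009 g/mol = 0.014520 mol
mol H = 2 × 0.2354 g H₂O ÷ 18.015 g/mol = 0.026134 mol
From the AgBr data: mol Br per gram of compound = (0.3350 ÷ 187.772) ÷ 0.2659 = 0.0067096 mol/g, so in the 0.4328 g combustion sample mol Br = 0.0029039 mol
Divide by the smallest (0.0029039 mol): C 5.000, H 9.000, Br 1.000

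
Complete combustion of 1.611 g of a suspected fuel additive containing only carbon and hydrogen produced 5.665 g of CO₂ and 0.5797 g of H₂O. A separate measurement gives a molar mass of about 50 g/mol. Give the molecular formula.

mol C = 5.665 g CO₂ ÷ 44.009 g/mol = 0.12872 mol
mol H = 2 × 0.5797 g H₂O ÷ 18.015 g/mol = 0.064357 mol
Divide by the smallest (0.064357 mol): C 2.000, H 1.000
Empirical formula: C2H
Empirical-formula mass = 25.03 g/mol; 50 ÷ 25.03 ≈ 2, so the molecular formula is C4H2.

C4H2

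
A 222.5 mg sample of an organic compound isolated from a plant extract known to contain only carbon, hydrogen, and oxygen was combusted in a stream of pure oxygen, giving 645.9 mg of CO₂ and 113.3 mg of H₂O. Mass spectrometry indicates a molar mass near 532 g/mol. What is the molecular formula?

C35H30O5

mol C = 0.6459 g CO₂ ÷ 44.009 g/mol = 0.014677 mol
mol H = 2 × 0.1133 g H₂O ÷ 18.015 g/mol = 0.012578 mol
mass O = 0.2225 − (0.17628 + 0.012679) = 0.033541 g → mol O = 0.033541 ÷ 15.999 = 0.0020964 mol
Divide by the smallest (0.0020964 mol): C 7.001, H 6.000, O 1.000
Empirical formula: C7H6O
Empirical-formula mass = 106.12 g/mol; 532 ÷ 106.12 ≈ 5, so the molecular formula is C35H30O5.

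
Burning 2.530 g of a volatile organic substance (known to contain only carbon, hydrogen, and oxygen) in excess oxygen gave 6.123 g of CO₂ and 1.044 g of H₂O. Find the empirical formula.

C6H5O2

mol C = 6.123 g CO₂ ÷ 44.009 g/mol = 0.13913 mol
mol H = 2 × 1.044 g H₂O ÷ 18.015 g/mol = 0.11590 mol
mass O = 2.530 − (1.6711 + 0.11683) = 0.74207 g → mol O = 0.74207 ÷ 15.999 = 0.046382 mol
Divide by the smallest (0.046382 mol): C 3.000, H 2.499, O 1.000
Multiplying each by 2 gives whole numbers: C 6.00, H 5.00, O 2.00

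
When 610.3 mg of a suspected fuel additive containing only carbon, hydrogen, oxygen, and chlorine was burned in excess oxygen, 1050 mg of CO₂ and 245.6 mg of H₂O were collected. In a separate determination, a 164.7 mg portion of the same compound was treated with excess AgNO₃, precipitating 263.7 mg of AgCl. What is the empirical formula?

C7H8Cl2O

mol C = 1.050 g CO₂ ÷ 44.009 g/mol = 0.023859 mol
mol H = 2 × 0.2456 g H₂O ÷ 18.015 g/mol = 0.027266 mol
From the AgCl data: mol Cl per gram of compound = (0.2637 ÷ 143.318) ÷ 0.1647 = 0.011172 mol/g, so in the 0.6103 g combustion sample mol Cl = 0.0068180 mol
mass O = 0.6103 − (0.28657 + 0.027484 + 0.24170) = 0.054549 g → mol O = 0.054549 ÷ 15.999 = 0.0034095 mol
Divide by the smallest (0.0034095 mol): C 6.998, H 7.997, Cl 2.000, O 1.000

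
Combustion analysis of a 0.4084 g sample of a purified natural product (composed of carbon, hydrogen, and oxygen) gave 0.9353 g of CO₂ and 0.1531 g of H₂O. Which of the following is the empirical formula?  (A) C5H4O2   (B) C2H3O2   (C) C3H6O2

mol C = 0.9353 g CO₂ ÷ 44.009 g/mol = 0.021252 mol
mol H = 2 × 0.1531 g H₂O ÷ 18.015 g/mol = 0.016997 mol
mass O = 0.4084 − (0.25526 + 0.017133) = 0.13600 g → mol O = 0.13600 ÷ 15.999 = 0.0085008 mol
Divide by the smallest (0.0085008 mol): C 2.500, H 1.999, O 1.000
Multiplying each by 2 gives whole numbers: C 5.00, H 4.00, O 2.00

(A) C5H4O2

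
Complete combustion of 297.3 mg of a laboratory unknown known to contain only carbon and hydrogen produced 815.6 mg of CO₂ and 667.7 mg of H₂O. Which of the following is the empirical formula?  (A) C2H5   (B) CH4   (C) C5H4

(B) CH4

mol C = 0.8156 g CO₂ ÷ 44.009 g/mol = 0.018533 mol
mol H = 2 × 0.6677 g H₂O ÷ 18.015 g/mol = 0.074127 mol
Divide by the smallest (0.018533 mol): C 1.000, H 4.000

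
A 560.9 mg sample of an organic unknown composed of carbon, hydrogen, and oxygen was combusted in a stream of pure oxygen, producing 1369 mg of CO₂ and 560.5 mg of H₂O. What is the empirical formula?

C4H8O

mol C = 1.369 g CO₂ ÷ 44.009 g/mol = 0.031107 mol
mol H = 2 × 0.5605 g H₂O ÷ 18.015 g/mol = 0.062226 mol
mass O = 0.5609 − (0.37363 + 0.062724) = 0.12455 g → mol O = 0.12455 ÷ 15.999 = 0.0077847 mol
Divide by the smallest (0.0077847 mol): C 3.996, H 7.993, O 1.000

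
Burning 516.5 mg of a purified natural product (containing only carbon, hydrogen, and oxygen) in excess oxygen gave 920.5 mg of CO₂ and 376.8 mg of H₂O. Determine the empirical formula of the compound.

mol C = 0.9205 g CO₂ ÷ 44.009 g/mol = 0.020916 mol
mol H = 2 × 0.3768 g H₂O ÷ 18.015 g/mol = 0.041832 mol
mass O = 0.5165 − (0.25122 + 0.042166) = 0.22311 g → mol O = 0.22311 ÷ 15.999 = 0.013945 mol
Divide by the smallest (0.013945 mol): C 1.500, H 3.000, O 1.000
Multiplying each by 2 gives whole numbers: C 3.00, H 6.00, O 2.00

C3H6O2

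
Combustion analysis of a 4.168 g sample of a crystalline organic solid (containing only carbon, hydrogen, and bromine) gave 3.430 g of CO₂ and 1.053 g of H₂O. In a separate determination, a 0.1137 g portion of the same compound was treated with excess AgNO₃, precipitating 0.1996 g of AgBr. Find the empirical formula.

mol C = 3.430 g CO₂ ÷ 44.009 g/mol = 0.077939 mol
mol H = 2 × 1.053 g H₂O ÷ 18.015 g/mol = 0.11690 mol
From the AgBr data: mol Br per gram of compound = (0.1996 ÷ 187.772) ÷ 0.1137 = 0.0093491 mol/g, so in the 4.168 g combustion sample mol Br = 0.038967 mol
Divide by the smallest (0.038967 mol): C 2.000, H 3.000, Br 1.000

C2H3Br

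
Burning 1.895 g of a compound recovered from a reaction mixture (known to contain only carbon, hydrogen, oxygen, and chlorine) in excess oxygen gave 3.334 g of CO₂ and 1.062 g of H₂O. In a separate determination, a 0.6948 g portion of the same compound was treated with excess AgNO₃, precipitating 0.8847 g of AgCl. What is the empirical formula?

C9H14Cl2O2

mol C = 3.334 g CO₂ ÷ 44.009 g/mol = 0.075757 mol
mol H = 2 × 1.062 g H₂O ÷ 18.015 g/mol = 0.11790 mol
From the AgCl data: mol Cl per gram of compound = (0.8847 ÷ 143.318) ÷ 0.6948 = 0.0088846 mol/g, so in the 1.895 g combustion sample mol Cl = 0.016836 mol
mass O = 1.895 − (0.90992 + 0.11884 + 0.59684) = 0.26939 g → mol O = 0.26939 ÷ 15.999 = 0.016838 mol
Divide by the smallest (0.016836 mol): C 4.500, H 7.003, Cl 1.000, O 1.000
Multiplying each by 2 gives whole numbers: C 9.00, H 14.01, Cl 2.00, O 2.00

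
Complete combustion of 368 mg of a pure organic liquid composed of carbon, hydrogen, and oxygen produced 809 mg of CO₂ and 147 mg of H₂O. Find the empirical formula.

mol C = 0.809 g CO₂ ÷ 44.009 g/mol = 0.01838 mol
mol H = 2 × 0.147 g H₂O ÷ 18.015 g/mol = 0.01632 mol
mass O = 0.368 − (0.2208 + 0.01645) = 0.1308 g → mol O = 0.1308 ÷ 15.999 = 0.008173 mol
Divide by the smallest (0.008173 mol): C 2.249, H 1.997, O 1.000
Multiplying each by 4 gives whole numbers: C 9.00, H 7.99, O 4.00

C9H8O4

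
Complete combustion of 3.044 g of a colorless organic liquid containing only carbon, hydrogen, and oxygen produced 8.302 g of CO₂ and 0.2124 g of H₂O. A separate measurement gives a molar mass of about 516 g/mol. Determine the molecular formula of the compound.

mol C = 8.302 g CO₂ ÷ 44.009 g/mol = 0.18864 mol
mol H = 2 × 0.2124 g H₂O ÷ 18.015 g/mol = 0.023580 mol
mass O = 3.044 − (2.2658 + 0.023769) = 0.75444 g → mol O = 0.75444 ÷ 15.999 = 0.047155 mol
Divide by the smallest (0.023580 mol): C 8.000, H 1.000, O 2.000
Empirical formula: C8HO2
Empirical-formula mass = 129.09 g/mol; 516 ÷ 129.09 ≈ 4, so the molecular formula is C32H4O8.

C32H4O8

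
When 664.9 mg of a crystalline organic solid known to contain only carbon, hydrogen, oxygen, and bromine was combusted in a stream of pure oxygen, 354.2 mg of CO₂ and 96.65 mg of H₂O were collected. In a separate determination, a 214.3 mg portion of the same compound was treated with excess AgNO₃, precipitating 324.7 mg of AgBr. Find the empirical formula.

C3H4Br2O3

mol C = 0.3542 g CO₂ ÷ 44.009 g/mol = 0.0080484 mol
mol H = 2 × 0.09665 g H₂O ÷ 18.015 g/mol = 0.010730 mol
From the AgBr data: mol Br per gram of compound = (0.3247 ÷ 187.772) ÷ 0.2143 = 0.0080692 mol/g, so in the 0.6649 g combustion sample mol Br = 0.0053652 mol
mass O = 0.6649 − (0.096669 + 0.010816 + 0.42870) = 0.12871 g → mol O = 0.12871 ÷ 15.999 = 0.0080452 mol
Divide by the smallest (0.0053652 mol): C 1.500, H 2.000, Br 1.000, O 1.500
Multiplying each by 2 gives whole numbers: C 3.00, H 4.00, Br 2.00, O 3.00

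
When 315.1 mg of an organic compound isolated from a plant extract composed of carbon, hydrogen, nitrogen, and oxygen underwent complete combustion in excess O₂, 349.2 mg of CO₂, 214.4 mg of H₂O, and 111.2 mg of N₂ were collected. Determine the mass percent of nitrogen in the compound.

mol C = 0.3492 g CO₂ ÷ 44.009 g/mol = 0.0079347 mol
mol H = 2 × 0.2144 g H₂O ÷ 18.015 g/mol = 0.023802 mol
mol N = 2 × 0.1112 g N₂ ÷ 28.014 g/mol = 0.0079389 mol
mass O = 0.3151 − (0.095304 + 0.023993 + 0.11120) = 0.084603 g → mol O = 0.084603 ÷ 15.999 = 0.0052880 mol
mass % N = 0.11120 g ÷ 0.3151 g × 100%

35.29%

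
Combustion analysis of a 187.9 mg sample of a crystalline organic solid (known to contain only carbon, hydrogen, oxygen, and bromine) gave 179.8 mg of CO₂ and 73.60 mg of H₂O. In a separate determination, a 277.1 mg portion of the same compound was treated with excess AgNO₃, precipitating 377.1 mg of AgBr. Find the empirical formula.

C3H6BrO

mol C = 0.1798 g CO₂ ÷ 44.009 g/mol = 0.0040855 mol
mol H = 2 × 0.07360 g H₂O ÷ 18.015 g/mol = 0.0081710 mol
From the AgBr data: mol Br per gram of compound = (0.3771 ÷ 187.772) ÷ 0.2771 = 0.0072475 mol/g, so in the 0.1879 g combustion sample mol Br = 0.0013618 mol
mass O = 0.1879 − (0.049071 + 0.0082363 + 0.10881) = 0.021778 g → mol O = 0.021778 ÷ 15.999 = 0.0013612 mol
Divide by the smallest (0.0013612 mol): C 3.001, H 6.003, Br 1.000, O 1.000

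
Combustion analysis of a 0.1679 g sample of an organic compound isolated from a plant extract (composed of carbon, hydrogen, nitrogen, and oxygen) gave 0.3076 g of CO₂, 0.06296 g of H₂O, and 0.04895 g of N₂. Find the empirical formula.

mol C = 0.3076 g CO₂ ÷ 44.009 g/mol = 0.0069895 mol
mol H = 2 × 0.06296 g H₂O ÷ 18.015 g/mol = 0.0069897 mol
mol N = 2 × 0.04895 g N₂ ÷ 28.014 g/mol = 0.0034947 mol
mass O = 0.1679 − (0.083951 + 0.0070456 + 0.048950) = 0.027954 g → mol O = 0.027954 ÷ 15.999 = 0.0017472 mol
Divide by the smallest (0.0017472 mol): C 4.000, H 4.000, N 2.000, O 1.000

C4H4N2O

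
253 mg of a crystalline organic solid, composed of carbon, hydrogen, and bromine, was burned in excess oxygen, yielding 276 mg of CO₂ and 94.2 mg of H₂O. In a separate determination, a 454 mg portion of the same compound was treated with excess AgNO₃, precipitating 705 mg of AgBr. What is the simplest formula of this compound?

mol C = 0.276 g CO₂ ÷ 44.009 g/mol = 0.006271 mol
mol H = 2 × 0.0942 g H₂O ÷ 18.015 g/mol = 0.01046 mol
From the AgBr data: mol Br per gram of compound = (0.705 ÷ 187.772) ÷ 0.454 = 0.008270 mol/g, so in the 0.253 g combustion sample mol Br = 0.002092 mol
Divide by the smallest (0.002092 mol): C 2.997, H 4.998, Br 1.000

C3H5Br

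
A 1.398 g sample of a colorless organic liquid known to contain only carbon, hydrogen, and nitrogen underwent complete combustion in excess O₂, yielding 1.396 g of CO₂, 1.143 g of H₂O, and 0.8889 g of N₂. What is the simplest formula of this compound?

CH4N2

mol C = 1.396 g CO₂ ÷ 44.009 g/mol = 0.031721 mol
mol H = 2 × 1.143 g H₂O ÷ 18.015 g/mol = 0.12689 mol
mol N = 2 × 0.8889 g N₂ ÷ 28.014 g/mol = 0.063461 mol
Divide by the smallest (0.031721 mol): C 1.000, H 4.000, N 2.001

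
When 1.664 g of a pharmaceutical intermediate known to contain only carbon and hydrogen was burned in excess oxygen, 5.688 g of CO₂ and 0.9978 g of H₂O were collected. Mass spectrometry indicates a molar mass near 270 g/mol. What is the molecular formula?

mol C = 5.688 g CO₂ ÷ 44.009 g/mol = 0.12925 mol
mol H = 2 × 0.9978 g H₂O ÷ 18.015 g/mol = 0.11077 mol
Divide by the smallest (0.11077 mol): C 1.167, H 1.000
Multiplying each by 6 gives whole numbers: C 7.00, H 6.00
Empirical formula: C7H6
Empirical-formula mass = 90.12 g/mol; 270 ÷ 90.12 ≈ 3, so the molecular formula is C21H18.

C21H18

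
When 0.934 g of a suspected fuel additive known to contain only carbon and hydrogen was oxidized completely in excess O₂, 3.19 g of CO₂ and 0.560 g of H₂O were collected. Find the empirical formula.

mol C = 3.19 g CO₂ ÷ 44.009 g/mol = 0.07249 mol
mol H = 2 × 0.560 g H₂O ÷ 18.015 g/mol = 0.06217 mol
Divide by the smallest (0.06217 mol): C 1.166, H 1.000
Multiplying each by 6 gives whole numbers: C 7.00, H 6.00

C7H6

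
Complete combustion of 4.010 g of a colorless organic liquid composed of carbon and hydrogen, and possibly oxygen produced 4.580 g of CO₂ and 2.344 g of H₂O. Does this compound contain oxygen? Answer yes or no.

yes

mol C = 4.580 g CO₂ ÷ 44.009 g/mol = 0.10407 mol
mol H = 2 × 2.344 g H₂O ÷ 18.015 g/mol = 0.26023 mol
C and H account for only 1.5123 g of the 4.010 g sample; the remaining 2.4977 g must be oxygen.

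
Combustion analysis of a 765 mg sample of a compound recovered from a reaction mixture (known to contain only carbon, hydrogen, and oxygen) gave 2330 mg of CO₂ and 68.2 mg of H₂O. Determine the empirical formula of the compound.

C7HO

mol C = 2.33 g CO₂ ÷ 44.009 g/mol = 0.05294 mol
mol H = 2 × 0.0682 g H₂O ÷ 18.015 g/mol = 0.007571 mol
mass O = 0.765 − (0.6359 + 0.007632) = 0.1215 g → mol O = 0.1215 ÷ 15.999 = 0.007592 mol
Divide by the smallest (0.007571 mol): C 6.993, H 1.000, O 1.003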